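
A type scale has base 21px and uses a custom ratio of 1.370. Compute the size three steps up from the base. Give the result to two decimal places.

54.00px

Each step on a modular scale multiplies by the ratio, so the size n steps from the base is base × ratioⁿ.
21.0 × 1.370³ = 21.0 × 2.57135 ≈ 54.00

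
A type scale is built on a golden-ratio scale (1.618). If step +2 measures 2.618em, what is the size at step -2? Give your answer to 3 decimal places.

0.382em

Moving from step +2 to step -2 is 4 steps down, so divide by r⁴.
2.618 ÷ 1.618⁴ = 2.618 ÷ 6.85353 ≈ 0.382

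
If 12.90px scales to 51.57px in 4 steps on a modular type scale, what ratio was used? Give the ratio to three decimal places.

r⁴ = 51.57 / 12.90, so r = (51.57/12.90)^(1/4).
r = 3.9977^(1/4) ≈ 1.4140

1.414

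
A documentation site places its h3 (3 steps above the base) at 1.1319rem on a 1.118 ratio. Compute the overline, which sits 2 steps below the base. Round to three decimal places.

The gap is -2 − (3) = -5 steps, so the factor is 1.118^-5.
1.1319 ÷ 1.118⁵ = 1.1319 ÷ 1.74666 ≈ 0.648

0.648rem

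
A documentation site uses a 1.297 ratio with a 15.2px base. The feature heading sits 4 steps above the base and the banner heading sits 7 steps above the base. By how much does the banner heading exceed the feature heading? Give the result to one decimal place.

50.8px

Step 4: 15.2 × 1.297⁴ = 43.013px
Step 7: 15.2 × 1.297⁷ = 93.848px
Difference: 93.848 − 43.013 = 50.835px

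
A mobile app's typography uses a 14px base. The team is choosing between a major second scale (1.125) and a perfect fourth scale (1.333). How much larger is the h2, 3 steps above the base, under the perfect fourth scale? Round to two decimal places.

Major second: 14.0 × 1.125³ = 19.9336px
Perfect fourth: 14.0 × 1.333³ = 33.1603px
Difference: 33.1603 − 19.9336 = 13.2267px

13.23px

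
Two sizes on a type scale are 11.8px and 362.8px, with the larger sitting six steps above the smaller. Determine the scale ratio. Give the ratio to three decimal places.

The ratio satisfies 11.8 × r⁶ = 362.8, so r = (362.8 / 11.8)^(1/6).
r = 30.7458^(1/6) ≈ 1.7700

1.770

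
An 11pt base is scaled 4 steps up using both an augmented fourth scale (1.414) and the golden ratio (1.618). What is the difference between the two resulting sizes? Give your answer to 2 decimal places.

31.42pt

Augmented fourth: 11.0 × 1.414⁴ = 43.9734pt
Golden ratio: 11.0 × 1.618⁴ = 75.3888pt
Difference: 75.3888 − 43.9734 = 31.4154pt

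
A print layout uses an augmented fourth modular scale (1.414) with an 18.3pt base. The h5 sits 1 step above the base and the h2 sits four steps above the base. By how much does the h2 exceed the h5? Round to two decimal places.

47.28pt

Step 1: 18.3 × 1.414 = 25.8762pt
Step 4: 18.3 × 1.414⁴ = 73.1558pt
Difference: 73.1558 − 25.8762 = 47.2796pt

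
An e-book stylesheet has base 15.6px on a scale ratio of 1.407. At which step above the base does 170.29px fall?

7

1.407ⁿ = 170.29 / 15.6 = 10.9160
n = ln(10.9160) / ln(1.407) = 2.3902 / 0.3415 ≈ 7.00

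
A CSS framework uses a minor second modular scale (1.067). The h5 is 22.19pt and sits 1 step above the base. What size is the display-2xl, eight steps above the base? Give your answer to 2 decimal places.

Moving from step +1 to step +8 is 7 steps up, so multiply by r⁷.
22.19 × 1.067⁷ = 22.19 × 1.57453 ≈ 34.939

34.94pt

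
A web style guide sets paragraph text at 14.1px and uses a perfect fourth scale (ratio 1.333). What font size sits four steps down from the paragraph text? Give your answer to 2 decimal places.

A modular type scale is a geometric sequence: sizeₙ = base × rⁿ.
14.1 ÷ 1.333⁴ = 14.1 ÷ 3.15733 ≈ 4.47

4.47px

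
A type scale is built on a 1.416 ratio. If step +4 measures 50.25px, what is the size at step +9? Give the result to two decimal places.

286.06px

The gap is 9 − (4) = 5 steps, so the factor is 1.416^5.
50.25 × 1.416⁵ = 50.25 × 5.69267 ≈ 286.057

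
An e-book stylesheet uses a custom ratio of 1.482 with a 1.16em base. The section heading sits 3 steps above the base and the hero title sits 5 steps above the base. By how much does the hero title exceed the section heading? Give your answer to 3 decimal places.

4.517em

Step 3: 1.16 × 1.482³ = 3.77574em
Step 5: 1.16 × 1.482⁵ = 8.29276em
Difference: 8.29276 − 3.77574 = 4.51702em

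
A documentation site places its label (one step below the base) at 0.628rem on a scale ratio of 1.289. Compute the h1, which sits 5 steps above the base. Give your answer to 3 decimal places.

2.881rem

The gap is 5 − (-1) = 6 steps, so the factor is 1.289^6.
0.628 × 1.289⁶ = 0.628 × 4.58688 ≈ 2.881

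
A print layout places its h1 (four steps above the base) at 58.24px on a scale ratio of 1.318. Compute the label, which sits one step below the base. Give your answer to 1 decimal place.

14.6px

The gap is -1 − (4) = -5 steps, so the factor is 1.318^-5.
58.24 ÷ 1.318⁵ = 58.24 ÷ 3.97720 ≈ 14.643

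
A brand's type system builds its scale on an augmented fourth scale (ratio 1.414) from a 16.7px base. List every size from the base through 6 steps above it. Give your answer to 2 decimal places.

16.70px, 23.61px, 33.39px, 47.21px, 66.76px, 94.40px, 133.48px

Step 0: 16.7px
Step 1: 16.7 × 1.414 = 23.61
Step 2: 16.7 × 1.414² = 33.39
Step 3: 16.7 × 1.414³ = 47.21
Step 4: 16.7 × 1.414⁴ = 66.76
Step 5: 16.7 × 1.414⁵ = 94.40
Step 6: 16.7 × 1.414⁶ = 133.48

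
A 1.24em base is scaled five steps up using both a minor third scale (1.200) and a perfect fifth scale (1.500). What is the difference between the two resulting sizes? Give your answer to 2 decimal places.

Minor third: 1.24 × 1.200⁵ = 3.0855em
Perfect fifth: 1.24 × 1.500⁵ = 9.4162em
Difference: 9.4162 − 3.0855 = 6.3307em

6.33em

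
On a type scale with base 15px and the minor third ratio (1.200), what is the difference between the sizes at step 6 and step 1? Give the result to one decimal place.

Step 1: 15.0 × 1.200 = 18.000px
Step 6: 15.0 × 1.200⁶ = 44.790px
Difference: 44.790 − 18.000 = 26.790px

26.8px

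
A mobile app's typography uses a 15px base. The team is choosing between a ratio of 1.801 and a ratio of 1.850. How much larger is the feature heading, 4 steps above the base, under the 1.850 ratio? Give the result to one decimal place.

At 1.801: 15.0 × 1.801⁴ = 157.814px
At 1.850: 15.0 × 1.850⁴ = 175.703px
Difference: 175.703 − 157.814 = 17.889px

17.9px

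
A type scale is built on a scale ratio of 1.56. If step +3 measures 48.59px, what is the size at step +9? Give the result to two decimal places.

48.59 × 1.56⁶ = 48.59 × 14.41277 ≈ 700.317

700.32px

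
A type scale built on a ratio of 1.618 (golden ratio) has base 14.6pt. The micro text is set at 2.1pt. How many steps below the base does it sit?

1.618ⁿ = 14.6 / 2.1 = 6.9524
n = ln(6.9524) / ln(1.618) = 1.9391 / 0.4812 ≈ 4.03

4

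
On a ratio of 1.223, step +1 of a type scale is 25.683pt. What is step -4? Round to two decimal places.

9.39pt

Moving from step +1 to step -4 is 5 steps down, so divide by r⁵.
25.683 ÷ 1.223⁵ = 25.683 ÷ 2.73610 ≈ 9.387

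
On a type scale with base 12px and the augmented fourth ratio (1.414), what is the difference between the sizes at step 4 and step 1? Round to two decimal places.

31.00px

Step 1: 12.0 × 1.414 = 16.9680px
Step 4: 12.0 × 1.414⁴ = 47.9710px
Difference: 47.9710 − 16.9680 = 31.0030px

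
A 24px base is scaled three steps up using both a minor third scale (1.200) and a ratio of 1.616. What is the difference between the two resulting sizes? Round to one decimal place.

Minor third: 24.0 × 1.200³ = 41.472px
At 1.616: 24.0 × 1.616³ = 101.283px
Difference: 101.283 − 41.472 = 59.811px

59.8px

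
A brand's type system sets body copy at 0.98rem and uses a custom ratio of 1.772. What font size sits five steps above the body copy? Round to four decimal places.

0.98 × 1.772⁵ = 0.98 × 17.47103 ≈ 17.1216

17.1216rem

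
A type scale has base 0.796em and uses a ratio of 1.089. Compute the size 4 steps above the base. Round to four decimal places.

1.1195em

0.796 × 1.089⁴ = 0.796 × 1.40641 ≈ 1.1195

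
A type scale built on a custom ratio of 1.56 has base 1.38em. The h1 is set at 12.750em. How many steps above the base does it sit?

1.56ⁿ = 12.750 / 1.38 = 9.2391
n = ln(9.2391) / ln(1.56) = 2.2234 / 0.4447 ≈ 5.00

5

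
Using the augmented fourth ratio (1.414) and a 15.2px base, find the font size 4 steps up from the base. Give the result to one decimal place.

15.2 × 1.414⁴ = 15.2 × 3.99758 ≈ 60.76

60.8px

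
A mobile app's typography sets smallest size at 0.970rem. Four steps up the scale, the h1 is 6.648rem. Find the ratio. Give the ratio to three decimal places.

The ratio satisfies 0.970 × r⁴ = 6.648, so r = (6.648 / 0.970)^(1/4).
r = 6.8536^(1/4) ≈ 1.6180

1.618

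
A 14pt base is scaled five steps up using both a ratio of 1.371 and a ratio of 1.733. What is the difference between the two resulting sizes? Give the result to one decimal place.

At 1.371: 14.0 × 1.371⁵ = 67.813pt
At 1.733: 14.0 × 1.733⁵ = 218.837pt
Difference: 218.837 − 67.813 = 151.024pt

151.0pt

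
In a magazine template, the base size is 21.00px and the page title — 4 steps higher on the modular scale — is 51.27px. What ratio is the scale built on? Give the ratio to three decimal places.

The ratio satisfies 21.00 × r⁴ = 51.27, so r = (51.27 / 21.00)^(1/4).
r = 2.4414^(1/4) ≈ 1.2500

1.250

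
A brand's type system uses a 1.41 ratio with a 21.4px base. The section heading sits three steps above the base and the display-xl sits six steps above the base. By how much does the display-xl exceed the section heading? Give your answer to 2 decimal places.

Step 3: 21.4 × 1.41³ = 59.9889px
Step 6: 21.4 × 1.41⁶ = 168.1622px
Difference: 168.1622 − 59.9889 = 108.1733px

108.17px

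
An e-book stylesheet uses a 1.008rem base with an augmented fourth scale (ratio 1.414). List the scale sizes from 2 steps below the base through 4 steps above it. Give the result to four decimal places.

Step -2: 1.008 ÷ 1.414² = 0.5042
Step -1: 1.008 ÷ 1.414 = 0.7129
Step 0: 1.008rem
Step 1: 1.008 × 1.414 = 1.4253
Step 2: 1.008 × 1.414² = 2.0154
Step 3: 1.008 × 1.414³ = 2.8498
Step 4: 1.008 × 1.414⁴ = 4.0296

0.5042rem, 0.7129rem, 1.0080rem, 1.4253rem, 2.0154rem, 2.8498rem, 4.0296rem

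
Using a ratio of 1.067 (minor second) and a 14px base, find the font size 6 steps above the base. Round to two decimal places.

20.66px

14.0 × 1.067⁶ = 14.0 × 1.47566 ≈ 20.66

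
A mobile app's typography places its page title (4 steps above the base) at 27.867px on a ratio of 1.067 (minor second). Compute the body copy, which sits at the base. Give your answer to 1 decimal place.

27.867 ÷ 1.067⁴ = 27.867 ÷ 1.29616 ≈ 21.500

21.5px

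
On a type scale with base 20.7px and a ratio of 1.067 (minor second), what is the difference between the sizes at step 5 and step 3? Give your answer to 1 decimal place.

3.5px

Step 3: 20.7 × 1.067³ = 25.146px
Step 5: 20.7 × 1.067⁵ = 28.628px
Difference: 28.628 − 25.146 = 3.482px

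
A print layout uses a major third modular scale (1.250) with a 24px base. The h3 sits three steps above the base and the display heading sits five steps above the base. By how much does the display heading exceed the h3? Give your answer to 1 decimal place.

26.4px

Step 3: 24.0 × 1.250³ = 46.875px
Step 5: 24.0 × 1.250⁵ = 73.242px
Difference: 73.242 − 46.875 = 26.367px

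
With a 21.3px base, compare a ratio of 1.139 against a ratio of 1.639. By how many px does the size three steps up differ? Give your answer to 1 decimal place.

At 1.139: 21.3 × 1.139³ = 31.474px
At 1.639: 21.3 × 1.639³ = 93.781px
Difference: 93.781 − 31.474 = 62.307px

62.3px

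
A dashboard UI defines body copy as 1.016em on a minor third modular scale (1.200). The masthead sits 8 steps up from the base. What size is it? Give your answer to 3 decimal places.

4.369em

1.016 × 1.200⁸ = 1.016 × 4.29982 ≈ 4.369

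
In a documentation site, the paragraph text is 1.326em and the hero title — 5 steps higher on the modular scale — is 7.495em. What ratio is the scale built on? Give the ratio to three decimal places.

1.414

The ratio satisfies 1.326 × r⁵ = 7.495, so r = (7.495 / 1.326)^(1/5).
r = 5.6523^(1/5) ≈ 1.4140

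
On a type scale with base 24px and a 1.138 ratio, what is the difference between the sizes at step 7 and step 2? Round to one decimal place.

Step 2: 24.0 × 1.138² = 31.081px
Step 7: 24.0 × 1.138⁷ = 59.321px
Difference: 59.321 − 31.081 = 28.240px

28.2px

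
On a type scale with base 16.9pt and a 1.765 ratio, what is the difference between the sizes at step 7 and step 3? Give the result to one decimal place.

Step 3: 16.9 × 1.765³ = 92.922pt
Step 7: 16.9 × 1.765⁷ = 901.778pt
Difference: 901.778 − 92.922 = 808.856pt

808.9pt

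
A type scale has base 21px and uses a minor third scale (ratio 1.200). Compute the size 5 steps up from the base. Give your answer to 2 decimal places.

21.0 × 1.200⁵ = 21.0 × 2.48832 ≈ 52.25

52.25px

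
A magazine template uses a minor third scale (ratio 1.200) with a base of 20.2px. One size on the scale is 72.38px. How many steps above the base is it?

1.200ⁿ = 72.38 / 20.2 = 3.5832
n = ln(3.5832) / ln(1.200) = 1.2762 / 0.1823 ≈ 7.00

7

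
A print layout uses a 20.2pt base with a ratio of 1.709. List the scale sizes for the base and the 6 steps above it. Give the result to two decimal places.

20.20pt, 34.52pt, 59.00pt, 100.83pt, 172.31pt, 294.48pt, 503.27pt

Step 0: 20.2pt
Step 1: 20.2 × 1.709 = 34.52
Step 2: 20.2 × 1.709² = 59.00
Step 3: 20.2 × 1.709³ = 100.83
Step 4: 20.2 × 1.709⁴ = 172.31
Step 5: 20.2 × 1.709⁵ = 294.48
Step 6: 20.2 × 1.709⁶ = 503.27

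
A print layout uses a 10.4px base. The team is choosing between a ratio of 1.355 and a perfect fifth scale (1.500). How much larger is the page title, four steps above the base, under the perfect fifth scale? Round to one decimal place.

17.6px

At 1.355: 10.4 × 1.355⁴ = 35.058px
Perfect fifth: 10.4 × 1.500⁴ = 52.650px
Difference: 52.650 − 35.058 = 17.592px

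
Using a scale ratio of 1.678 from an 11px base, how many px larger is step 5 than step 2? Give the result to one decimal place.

115.4px

Step 2: 11.0 × 1.678² = 30.973px
Step 5: 11.0 × 1.678⁵ = 146.336px
Difference: 146.336 − 30.973 = 115.363px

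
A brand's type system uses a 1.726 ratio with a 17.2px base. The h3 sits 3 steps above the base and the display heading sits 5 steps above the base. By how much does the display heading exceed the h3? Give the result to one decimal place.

Step 3: 17.2 × 1.726³ = 88.440px
Step 5: 17.2 × 1.726⁵ = 263.471px
Difference: 263.471 − 88.440 = 175.031px

175.0px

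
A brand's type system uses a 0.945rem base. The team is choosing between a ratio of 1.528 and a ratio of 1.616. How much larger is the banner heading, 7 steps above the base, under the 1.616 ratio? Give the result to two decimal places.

8.82rem

At 1.528: 0.945 × 1.528⁷ = 18.3779rem
At 1.616: 0.945 × 1.616⁷ = 27.1970rem
Difference: 27.1970 − 18.3779 = 8.8191rem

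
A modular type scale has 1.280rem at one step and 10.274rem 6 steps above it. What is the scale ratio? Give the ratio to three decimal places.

1.415

r⁶ = 10.274 / 1.280, so r = (10.274/1.280)^(1/6).
r = 8.0266^(1/6) ≈ 1.4150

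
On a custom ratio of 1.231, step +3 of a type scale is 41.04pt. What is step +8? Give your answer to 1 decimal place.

116.0pt

Moving from step +3 to step +8 is 5 steps up, so multiply by r⁵.
41.04 × 1.231⁵ = 41.04 × 2.82677 ≈ 116.011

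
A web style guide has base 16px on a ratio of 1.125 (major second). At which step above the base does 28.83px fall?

5

1.125ⁿ = 28.83 / 16 = 1.8019
n = ln(1.8019) / ln(1.125) = 0.5888 / 0.1178 ≈ 5.00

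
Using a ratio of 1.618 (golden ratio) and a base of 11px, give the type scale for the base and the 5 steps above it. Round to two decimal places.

Step 0: 11px
Step 1: 11.0 × 1.618 = 17.80
Step 2: 11.0 × 1.618² = 28.80
Step 3: 11.0 × 1.618³ = 46.59
Step 4: 11.0 × 1.618⁴ = 75.39
Step 5: 11.0 × 1.618⁵ = 121.98

11.00px, 17.80px, 28.80px, 46.59px, 75.39px, 121.98px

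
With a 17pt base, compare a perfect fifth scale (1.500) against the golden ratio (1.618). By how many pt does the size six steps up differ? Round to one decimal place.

Perfect fifth: 17.0 × 1.500⁶ = 193.641pt
Golden ratio: 17.0 × 1.618⁶ = 305.014pt
Difference: 305.014 − 193.641 = 111.373pt

111.4pt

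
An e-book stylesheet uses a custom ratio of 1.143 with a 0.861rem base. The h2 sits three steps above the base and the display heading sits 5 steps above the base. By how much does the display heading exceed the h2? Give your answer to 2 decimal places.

Step 3: 0.861 × 1.143³ = 1.2857rem
Step 5: 0.861 × 1.143⁵ = 1.6797rem
Difference: 1.6797 − 1.2857 = 0.3940rem

0.39rem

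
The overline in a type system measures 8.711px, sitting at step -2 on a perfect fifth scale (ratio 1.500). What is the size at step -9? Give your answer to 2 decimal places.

0.51px

8.711 ÷ 1.500⁷ = 8.711 ÷ 17.08594 ≈ 0.510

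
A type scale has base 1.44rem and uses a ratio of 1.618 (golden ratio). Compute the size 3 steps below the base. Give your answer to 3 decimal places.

Each step on a modular scale multiplies by the ratio, so the size n steps from the base is base × ratioⁿ.
1.44 ÷ 1.618³ = 1.44 ÷ 4.23580 ≈ 0.340

0.340rem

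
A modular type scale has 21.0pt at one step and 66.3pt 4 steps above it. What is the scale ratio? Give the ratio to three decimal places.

1.333

r⁴ = 66.3 / 21.0, so r = (66.3/21.0)^(1/4).
r = 3.1571^(1/4) ≈ 1.3330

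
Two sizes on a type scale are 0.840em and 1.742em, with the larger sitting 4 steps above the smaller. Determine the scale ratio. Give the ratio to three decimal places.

The ratio satisfies 0.840 × r⁴ = 1.742, so r = (1.742 / 0.840)^(1/4).
r = 2.0738^(1/4) ≈ 1.2000

1.200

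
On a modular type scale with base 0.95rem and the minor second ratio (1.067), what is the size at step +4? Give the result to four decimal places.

0.95 × 1.067⁴ = 0.95 × 1.29616 ≈ 1.2313

1.2313rem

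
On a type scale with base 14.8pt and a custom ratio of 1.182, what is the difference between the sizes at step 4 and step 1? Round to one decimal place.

Step 1: 14.8 × 1.182 = 17.494pt
Step 4: 14.8 × 1.182⁴ = 28.889pt
Difference: 28.889 − 17.494 = 11.395pt

11.4pt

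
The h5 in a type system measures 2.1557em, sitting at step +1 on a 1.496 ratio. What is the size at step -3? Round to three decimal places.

2.1557 ÷ 1.496⁴ = 2.1557 ÷ 5.00872 ≈ 0.430

0.430em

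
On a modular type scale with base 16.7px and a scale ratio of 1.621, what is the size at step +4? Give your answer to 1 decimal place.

Every step multiplies by the scale ratio.
16.7 × 1.621⁴ = 16.7 × 6.90450 ≈ 115.31

115.3px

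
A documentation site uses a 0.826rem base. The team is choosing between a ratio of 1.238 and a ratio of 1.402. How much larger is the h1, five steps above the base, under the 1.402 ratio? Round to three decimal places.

At 1.238: 0.826 × 1.238⁵ = 2.40206rem
At 1.402: 0.826 × 1.402⁵ = 4.47425rem
Difference: 4.47425 − 2.40206 = 2.07219rem

2.072rem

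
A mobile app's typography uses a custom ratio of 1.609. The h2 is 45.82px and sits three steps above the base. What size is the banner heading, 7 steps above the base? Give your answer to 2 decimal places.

307.10px

Moving from step +3 to step +7 is 4 steps up, so multiply by r⁴.
45.82 × 1.609⁴ = 45.82 × 6.70230 ≈ 307.100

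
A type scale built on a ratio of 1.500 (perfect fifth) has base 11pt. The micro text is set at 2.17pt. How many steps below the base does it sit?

4

1.500ⁿ = 11 / 2.17 = 5.0691
n = ln(5.0691) / ln(1.500) = 1.6232 / 0.4055 ≈ 4.00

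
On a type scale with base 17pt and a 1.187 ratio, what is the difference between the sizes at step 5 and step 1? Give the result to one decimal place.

Step 1: 17.0 × 1.187 = 20.179pt
Step 5: 17.0 × 1.187⁵ = 40.059pt
Difference: 40.059 − 20.179 = 19.880pt

19.9pt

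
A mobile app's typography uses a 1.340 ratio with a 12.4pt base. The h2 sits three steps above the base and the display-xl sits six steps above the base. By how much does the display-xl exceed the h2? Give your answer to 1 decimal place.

42.0pt

Step 3: 12.4 × 1.340³ = 29.836pt
Step 6: 12.4 × 1.340⁶ = 71.788pt
Difference: 71.788 − 29.836 = 41.952pt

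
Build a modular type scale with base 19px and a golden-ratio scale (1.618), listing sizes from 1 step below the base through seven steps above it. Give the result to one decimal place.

Step -1: 19.0 ÷ 1.618 = 11.7
Step 0: 19px
Step 1: 19.0 × 1.618 = 30.7
Step 2: 19.0 × 1.618² = 49.7
Step 3: 19.0 × 1.618³ = 80.5
Step 4: 19.0 × 1.618⁴ = 130.2
Step 5: 19.0 × 1.618⁵ = 210.7
Step 6: 19.0 × 1.618⁶ = 340.9
Step 7: 19.0 × 1.618⁷ = 551.6

11.7px, 19.0px, 30.7px, 49.7px, 80.5px, 130.2px, 210.7px, 340.9px, 551.6px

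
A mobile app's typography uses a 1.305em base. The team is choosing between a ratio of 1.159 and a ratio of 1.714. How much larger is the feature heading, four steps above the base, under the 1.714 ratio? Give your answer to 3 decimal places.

8.908em

At 1.159: 1.305 × 1.159⁴ = 2.35475em
At 1.714: 1.305 × 1.714⁴ = 11.26299em
Difference: 11.26299 − 2.35475 = 8.90824em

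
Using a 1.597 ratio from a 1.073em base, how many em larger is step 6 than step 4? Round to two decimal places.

Step 4: 1.073 × 1.597⁴ = 6.9794em
Step 6: 1.073 × 1.597⁶ = 17.8004em
Difference: 17.8004 − 6.9794 = 10.8210em

10.82em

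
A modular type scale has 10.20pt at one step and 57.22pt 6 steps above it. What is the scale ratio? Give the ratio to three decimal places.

1.333

The ratio satisfies 10.20 × r⁶ = 57.22, so r = (57.22 / 10.20)^(1/6).
r = 5.6098^(1/6) ≈ 1.3330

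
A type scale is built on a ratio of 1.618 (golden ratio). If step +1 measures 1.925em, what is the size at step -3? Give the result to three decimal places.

0.281em

The gap is -3 − (1) = -4 steps, so the factor is 1.618^-4.
1.925 ÷ 1.618⁴ = 1.925 ÷ 6.85353 ≈ 0.281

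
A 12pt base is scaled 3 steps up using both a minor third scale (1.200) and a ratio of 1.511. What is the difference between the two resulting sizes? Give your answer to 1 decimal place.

20.7pt

Minor third: 12.0 × 1.200³ = 20.736pt
At 1.511: 12.0 × 1.511³ = 41.398pt
Difference: 41.398 − 20.736 = 20.662pt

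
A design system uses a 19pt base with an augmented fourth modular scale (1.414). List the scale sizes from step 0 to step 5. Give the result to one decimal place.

19.0pt, 26.9pt, 38.0pt, 53.7pt, 76.0pt, 107.4pt

Step 0: 19pt
Step 1: 19.0 × 1.414 = 26.9
Step 2: 19.0 × 1.414² = 38.0
Step 3: 19.0 × 1.414³ = 53.7
Step 4: 19.0 × 1.414⁴ = 76.0
Step 5: 19.0 × 1.414⁵ = 107.4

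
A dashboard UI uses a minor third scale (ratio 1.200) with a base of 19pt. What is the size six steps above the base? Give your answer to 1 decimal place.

19.0 × 1.200⁶ = 19.0 × 2.98598 ≈ 56.73

56.7pt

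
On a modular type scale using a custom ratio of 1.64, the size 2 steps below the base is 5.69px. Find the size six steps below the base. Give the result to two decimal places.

0.79px

5.69 ÷ 1.64⁴ = 5.69 ÷ 7.23395 ≈ 0.787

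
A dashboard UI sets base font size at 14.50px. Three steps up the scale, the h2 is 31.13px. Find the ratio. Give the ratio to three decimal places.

The ratio satisfies 14.50 × r³ = 31.13, so r = (31.13 / 14.50)^(1/3).
r = 2.1469^(1/3) ≈ 1.2900

1.290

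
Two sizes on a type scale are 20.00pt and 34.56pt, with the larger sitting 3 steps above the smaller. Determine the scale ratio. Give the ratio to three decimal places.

The ratio satisfies 20.00 × r³ = 34.56, so r = (34.56 / 20.00)^(1/3).
r = 1.7280^(1/3) ≈ 1.2000

1.200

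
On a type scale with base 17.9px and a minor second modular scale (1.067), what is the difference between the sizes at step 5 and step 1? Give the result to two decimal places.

Step 1: 17.9 × 1.067 = 19.0993px
Step 5: 17.9 × 1.067⁵ = 24.7557px
Difference: 24.7557 − 19.0993 = 5.6564px

5.66px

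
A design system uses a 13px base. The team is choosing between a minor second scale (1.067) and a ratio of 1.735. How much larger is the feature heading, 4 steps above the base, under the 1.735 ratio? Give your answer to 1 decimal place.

100.9px

Minor second: 13.0 × 1.067⁴ = 16.850px
At 1.735: 13.0 × 1.735⁴ = 117.799px
Difference: 117.799 − 16.850 = 100.949px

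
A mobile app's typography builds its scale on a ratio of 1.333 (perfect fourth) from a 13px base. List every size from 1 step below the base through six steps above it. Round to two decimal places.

9.75px, 13.00px, 17.33px, 23.10px, 30.79px, 41.05px, 54.71px, 72.93px

Step -1: 13.0 ÷ 1.333 = 9.75
Step 0: 13px
Step 1: 13.0 × 1.333 = 17.33
Step 2: 13.0 × 1.333² = 23.10
Step 3: 13.0 × 1.333³ = 30.79
Step 4: 13.0 × 1.333⁴ = 41.05
Step 5: 13.0 × 1.333⁵ = 54.71
Step 6: 13.0 × 1.333⁶ = 72.93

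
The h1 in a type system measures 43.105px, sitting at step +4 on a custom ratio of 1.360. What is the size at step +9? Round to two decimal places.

Moving from step +4 to step +9 is 5 steps up, so multiply by r⁵.
43.105 × 1.360⁵ = 43.105 × 4.65259 ≈ 200.550

200.55px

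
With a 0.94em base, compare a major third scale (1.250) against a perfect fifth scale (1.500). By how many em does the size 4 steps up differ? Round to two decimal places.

Major third: 0.94 × 1.250⁴ = 2.2949em
Perfect fifth: 0.94 × 1.500⁴ = 4.7588em
Difference: 4.7588 − 2.2949 = 2.4639em

2.46em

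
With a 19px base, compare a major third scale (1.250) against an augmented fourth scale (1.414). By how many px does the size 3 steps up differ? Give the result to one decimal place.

Major third: 19.0 × 1.250³ = 37.109px
Augmented fourth: 19.0 × 1.414³ = 53.716px
Difference: 53.716 − 37.109 = 16.607px

16.6px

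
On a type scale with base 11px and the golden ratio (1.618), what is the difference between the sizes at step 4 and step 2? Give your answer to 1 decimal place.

Step 2: 11.0 × 1.618² = 28.797px
Step 4: 11.0 × 1.618⁴ = 75.389px
Difference: 75.389 − 28.797 = 46.592px

46.6px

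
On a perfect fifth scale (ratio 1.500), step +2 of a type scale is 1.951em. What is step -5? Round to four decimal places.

Moving from step +2 to step -5 is 7 steps down, so divide by r⁷.
1.951 ÷ 1.500⁷ = 1.951 ÷ 17.08594 ≈ 0.1142

0.1142em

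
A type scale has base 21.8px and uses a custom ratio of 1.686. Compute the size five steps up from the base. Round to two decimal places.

Each step on a modular scale multiplies by the ratio, so the size n steps from the base is base × ratioⁿ.
21.8 × 1.686⁵ = 21.8 × 13.62347 ≈ 296.99

296.99px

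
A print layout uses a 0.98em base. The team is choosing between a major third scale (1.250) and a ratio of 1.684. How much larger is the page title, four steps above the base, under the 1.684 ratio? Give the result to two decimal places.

Major third: 0.98 × 1.250⁴ = 2.3926em
At 1.684: 0.98 × 1.684⁴ = 7.8812em
Difference: 7.8812 − 2.3926 = 5.4886em

5.49em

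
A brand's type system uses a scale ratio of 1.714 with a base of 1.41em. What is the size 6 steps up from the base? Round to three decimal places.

1.41 × 1.714⁶ = 1.41 × 25.35508 ≈ 35.751

35.751em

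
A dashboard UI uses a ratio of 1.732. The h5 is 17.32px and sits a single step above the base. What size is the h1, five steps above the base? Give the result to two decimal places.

17.32 × 1.732⁴ = 17.32 × 8.99894 ≈ 155.862

155.86px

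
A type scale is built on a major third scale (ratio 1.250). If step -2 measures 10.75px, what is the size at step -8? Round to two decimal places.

The gap is -8 − (-2) = -6 steps, so the factor is 1.250^-6.
10.75 ÷ 1.250⁶ = 10.75 ÷ 3.81470 ≈ 2.818

2.82px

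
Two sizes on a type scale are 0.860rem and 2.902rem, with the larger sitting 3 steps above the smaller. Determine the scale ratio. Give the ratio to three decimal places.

1.500

The ratio satisfies 0.860 × r³ = 2.902, so r = (2.902 / 0.860)^(1/3).
r = 3.3744^(1/3) ≈ 1.4999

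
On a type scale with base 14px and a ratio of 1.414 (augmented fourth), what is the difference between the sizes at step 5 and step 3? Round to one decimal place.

Step 3: 14.0 × 1.414³ = 39.580px
Step 5: 14.0 × 1.414⁵ = 79.136px
Difference: 79.136 − 39.580 = 39.556px

39.6px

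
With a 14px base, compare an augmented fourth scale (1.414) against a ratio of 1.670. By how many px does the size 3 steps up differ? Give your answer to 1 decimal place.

Augmented fourth: 14.0 × 1.414³ = 39.580px
At 1.670: 14.0 × 1.670³ = 65.204px
Difference: 65.204 − 39.580 = 25.624px

25.6px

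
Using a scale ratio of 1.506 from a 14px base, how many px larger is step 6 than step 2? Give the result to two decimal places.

Step 2: 14.0 × 1.506² = 31.7525px
Step 6: 14.0 × 1.506⁶ = 163.3345px
Difference: 163.3345 − 31.7525 = 131.5820px

131.58px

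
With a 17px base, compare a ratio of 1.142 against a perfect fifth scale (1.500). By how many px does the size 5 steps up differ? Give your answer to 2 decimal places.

At 1.142: 17.0 × 1.142⁵ = 33.0202px
Perfect fifth: 17.0 × 1.500⁵ = 129.0938px
Difference: 129.0938 − 33.0202 = 96.0736px

96.07px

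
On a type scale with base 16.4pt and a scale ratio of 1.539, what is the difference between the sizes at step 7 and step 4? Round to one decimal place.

Step 4: 16.4 × 1.539⁴ = 92.002pt
Step 7: 16.4 × 1.539⁷ = 335.362pt
Difference: 335.362 − 92.002 = 243.360pt

243.4pt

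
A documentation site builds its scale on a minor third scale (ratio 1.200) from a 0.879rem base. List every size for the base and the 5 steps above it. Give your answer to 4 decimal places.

Step 0: 0.879rem
Step 1: 0.879 × 1.200 = 1.0548
Step 2: 0.879 × 1.200² = 1.2658
Step 3: 0.879 × 1.200³ = 1.5189
Step 4: 0.879 × 1.200⁴ = 1.8227
Step 5: 0.879 × 1.200⁵ = 2.1872

0.8790rem, 1.0548rem, 1.2658rem, 1.5189rem, 1.8227rem, 2.1872rem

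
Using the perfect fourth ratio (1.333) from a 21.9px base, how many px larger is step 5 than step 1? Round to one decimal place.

Step 1: 21.9 × 1.333 = 29.193px
Step 5: 21.9 × 1.333⁵ = 92.171px
Difference: 92.171 − 29.193 = 62.978px

63.0px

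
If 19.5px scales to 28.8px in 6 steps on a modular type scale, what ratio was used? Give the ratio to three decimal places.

1.067

r⁶ = 28.8 / 19.5, so r = (28.8/19.5)^(1/6).
r = 1.4769^(1/6) ≈ 1.0672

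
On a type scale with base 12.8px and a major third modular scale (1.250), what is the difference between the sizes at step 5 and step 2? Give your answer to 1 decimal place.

Step 2: 12.8 × 1.250² = 20.000px
Step 5: 12.8 × 1.250⁵ = 39.062px
Difference: 39.062 − 20.000 = 19.062px

19.1px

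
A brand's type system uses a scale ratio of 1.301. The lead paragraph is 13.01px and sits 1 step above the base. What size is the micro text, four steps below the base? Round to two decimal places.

The gap is -4 − (1) = -5 steps, so the factor is 1.301^-5.
13.01 ÷ 1.301⁵ = 13.01 ÷ 3.72723 ≈ 3.491

3.49px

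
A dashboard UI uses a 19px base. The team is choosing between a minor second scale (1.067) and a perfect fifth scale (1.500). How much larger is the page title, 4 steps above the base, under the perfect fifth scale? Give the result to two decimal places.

Minor second: 19.0 × 1.067⁴ = 24.6270px
Perfect fifth: 19.0 × 1.500⁴ = 96.1875px
Difference: 96.1875 − 24.6270 = 71.5605px

71.56px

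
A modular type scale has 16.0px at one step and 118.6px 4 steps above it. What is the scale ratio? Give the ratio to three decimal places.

r⁴ = 118.6 / 16.0, so r = (118.6/16.0)^(1/4).
r = 7.4125^(1/4) ≈ 1.6500

1.650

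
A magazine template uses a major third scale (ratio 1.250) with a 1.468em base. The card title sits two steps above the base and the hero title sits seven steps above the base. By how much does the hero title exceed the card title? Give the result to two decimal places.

Step 2: 1.468 × 1.250² = 2.2938em
Step 7: 1.468 × 1.250⁷ = 7.0000em
Difference: 7.0000 − 2.2938 = 4.7062em

4.71em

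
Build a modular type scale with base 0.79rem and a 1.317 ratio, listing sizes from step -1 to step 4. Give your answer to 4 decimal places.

0.5998rem, 0.7900rem, 1.0404rem, 1.3702rem, 1.8046rem, 2.3767rem

Step -1: 0.79 ÷ 1.317 = 0.5998
Step 0: 0.79rem
Step 1: 0.79 × 1.317 = 1.0404
Step 2: 0.79 × 1.317² = 1.3702
Step 3: 0.79 × 1.317³ = 1.8046
Step 4: 0.79 × 1.317⁴ = 2.3767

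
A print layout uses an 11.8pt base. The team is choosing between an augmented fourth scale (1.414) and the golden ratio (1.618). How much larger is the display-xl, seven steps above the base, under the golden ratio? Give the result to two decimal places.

Augmented fourth: 11.8 × 1.414⁷ = 133.3607pt
Golden ratio: 11.8 × 1.618⁷ = 342.5560pt
Difference: 342.5560 − 133.3607 = 209.1953pt

209.20pt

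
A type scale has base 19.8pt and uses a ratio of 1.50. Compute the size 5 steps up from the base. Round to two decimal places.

19.8 × 1.50⁵ = 19.8 × 7.59375 ≈ 150.36

150.36pt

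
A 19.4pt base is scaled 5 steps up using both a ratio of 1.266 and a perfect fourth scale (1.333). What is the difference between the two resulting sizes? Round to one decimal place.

At 1.266: 19.4 × 1.266⁵ = 63.091pt
Perfect fourth: 19.4 × 1.333⁵ = 81.649pt
Difference: 81.649 − 63.091 = 18.558pt

18.6pt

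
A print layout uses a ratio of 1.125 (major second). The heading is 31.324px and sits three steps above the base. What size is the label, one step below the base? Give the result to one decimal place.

31.324 ÷ 1.125⁴ = 31.324 ÷ 1.60181 ≈ 19.555

19.6px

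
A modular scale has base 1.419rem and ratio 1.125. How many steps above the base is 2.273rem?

4

1.125ⁿ = 2.273 / 1.419 = 1.6018
n = ln(1.6018) / ln(1.125) = 0.4711 / 0.1178 ≈ 4.00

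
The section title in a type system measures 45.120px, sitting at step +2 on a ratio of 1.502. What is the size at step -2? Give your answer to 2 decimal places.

45.120 ÷ 1.502⁴ = 45.120 ÷ 5.08955 ≈ 8.865

8.87px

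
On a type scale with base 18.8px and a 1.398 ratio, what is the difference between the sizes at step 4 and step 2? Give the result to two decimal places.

35.07px

Step 2: 18.8 × 1.398² = 36.7428px
Step 4: 18.8 × 1.398⁴ = 71.8103px
Difference: 71.8103 − 36.7428 = 35.0675px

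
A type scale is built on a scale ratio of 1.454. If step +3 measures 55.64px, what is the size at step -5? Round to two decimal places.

2.79px

The gap is -5 − (3) = -8 steps, so the factor is 1.454^-8.
55.64 ÷ 1.454⁸ = 55.64 ÷ 19.97631 ≈ 2.785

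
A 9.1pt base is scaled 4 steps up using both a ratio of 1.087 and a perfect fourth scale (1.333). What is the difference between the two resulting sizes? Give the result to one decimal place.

At 1.087: 9.1 × 1.087⁴ = 12.705pt
Perfect fourth: 9.1 × 1.333⁴ = 28.732pt
Difference: 28.732 − 12.705 = 16.027pt

16.0pt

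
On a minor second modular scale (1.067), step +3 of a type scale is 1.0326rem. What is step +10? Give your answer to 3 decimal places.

1.0326 × 1.067⁷ = 1.0326 × 1.57453 ≈ 1.626

1.626rem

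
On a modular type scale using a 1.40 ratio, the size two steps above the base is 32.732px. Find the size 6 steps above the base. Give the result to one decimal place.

The gap is 6 − (2) = 4 steps, so the factor is 1.40^4.
32.732 × 1.40⁴ = 32.732 × 3.84160 ≈ 125.743

125.7px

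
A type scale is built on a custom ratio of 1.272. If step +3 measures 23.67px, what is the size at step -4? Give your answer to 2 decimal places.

4.39px

Moving from step +3 to step -4 is 7 steps down, so divide by r⁷.
23.67 ÷ 1.272⁷ = 23.67 ÷ 5.38778 ≈ 4.393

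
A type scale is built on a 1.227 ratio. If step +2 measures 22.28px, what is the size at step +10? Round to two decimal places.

The gap is 10 − (2) = 8 steps, so the factor is 1.227^8.
22.28 × 1.227⁸ = 22.28 × 5.13756 ≈ 114.465

114.46px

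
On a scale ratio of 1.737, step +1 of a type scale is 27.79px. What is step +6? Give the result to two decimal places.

27.79 × 1.737⁵ = 27.79 × 15.81245 ≈ 439.428

439.43px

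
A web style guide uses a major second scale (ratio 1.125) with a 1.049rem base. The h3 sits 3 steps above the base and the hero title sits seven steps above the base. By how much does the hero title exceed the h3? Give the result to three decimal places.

0.899rem

Step 3: 1.049 × 1.125³ = 1.49360rem
Step 7: 1.049 × 1.125⁷ = 2.39245rem
Difference: 2.39245 − 1.49360 = 0.89885rem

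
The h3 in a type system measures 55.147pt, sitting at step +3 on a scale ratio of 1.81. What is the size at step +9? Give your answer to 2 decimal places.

The gap is 9 − (3) = 6 steps, so the factor is 1.81^6.
55.147 × 1.81⁶ = 55.147 × 35.16183 ≈ 1939.069

1939.07pt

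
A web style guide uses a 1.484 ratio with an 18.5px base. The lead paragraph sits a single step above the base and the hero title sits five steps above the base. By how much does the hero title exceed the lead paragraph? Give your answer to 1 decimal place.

Step 1: 18.5 × 1.484 = 27.454px
Step 5: 18.5 × 1.484⁵ = 133.150px
Difference: 133.150 − 27.454 = 105.696px

105.7px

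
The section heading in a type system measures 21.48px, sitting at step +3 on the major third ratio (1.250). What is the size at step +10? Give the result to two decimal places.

Moving from step +3 to step +10 is 7 steps up, so multiply by r⁷.
21.48 × 1.250⁷ = 21.48 × 4.76837 ≈ 102.425

102.42px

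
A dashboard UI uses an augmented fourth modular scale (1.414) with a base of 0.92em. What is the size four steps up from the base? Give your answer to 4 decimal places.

3.6778em

A modular type scale is a geometric sequence: sizeₙ = base × rⁿ.
0.92 × 1.414⁴ = 0.92 × 3.99758 ≈ 3.6778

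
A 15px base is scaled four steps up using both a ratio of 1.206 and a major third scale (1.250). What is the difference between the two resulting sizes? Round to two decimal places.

At 1.206: 15.0 × 1.206⁴ = 31.7308px
Major third: 15.0 × 1.250⁴ = 36.6211px
Difference: 36.6211 − 31.7308 = 4.8903px

4.89px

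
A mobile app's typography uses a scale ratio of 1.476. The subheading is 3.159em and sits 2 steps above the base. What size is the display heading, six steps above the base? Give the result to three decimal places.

14.993em

3.159 × 1.476⁴ = 3.159 × 4.74619 ≈ 14.993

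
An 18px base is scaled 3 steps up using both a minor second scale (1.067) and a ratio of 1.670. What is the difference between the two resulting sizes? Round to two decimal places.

Minor second: 18.0 × 1.067³ = 21.8658px
At 1.670: 18.0 × 1.670³ = 83.8343px
Difference: 83.8343 − 21.8658 = 61.9685px

61.97px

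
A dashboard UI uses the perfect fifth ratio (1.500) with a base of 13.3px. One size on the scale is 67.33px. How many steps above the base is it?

1.500ⁿ = 67.33 / 13.3 = 5.0624
n = ln(5.0624) / ln(1.500) = 1.6218 / 0.4055 ≈ 4.00

4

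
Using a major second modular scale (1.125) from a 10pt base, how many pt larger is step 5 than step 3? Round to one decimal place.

Step 3: 10.0 × 1.125³ = 14.238pt
Step 5: 10.0 × 1.125⁵ = 18.020pt
Difference: 18.020 − 14.238 = 3.782pt

3.8pt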